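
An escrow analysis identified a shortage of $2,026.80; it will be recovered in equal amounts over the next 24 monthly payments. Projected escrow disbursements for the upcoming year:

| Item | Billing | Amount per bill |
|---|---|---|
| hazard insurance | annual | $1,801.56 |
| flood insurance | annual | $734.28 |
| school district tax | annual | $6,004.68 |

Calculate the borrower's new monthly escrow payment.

$796.16

Hazard insurance — $1,801.56 per year
Flood insurance — $734.28 per year
School district tax — $6,004.68 per year
Annual escrow total = $1,801.56 + $734.28 + $6,004.68 = $8,540.52
Monthly = $8,540.52 / 12 = $711.71
Monthly shortage recovery: $2,026.80 / 24 = $84.45
New monthly escrow = $711.71 + $84.45 = $796.16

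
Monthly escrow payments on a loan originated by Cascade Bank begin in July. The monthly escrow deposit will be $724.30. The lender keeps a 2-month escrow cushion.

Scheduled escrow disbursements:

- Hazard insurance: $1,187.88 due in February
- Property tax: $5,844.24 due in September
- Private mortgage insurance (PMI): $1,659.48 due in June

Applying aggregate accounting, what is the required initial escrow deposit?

Cushion = 2 × $724.30 = $1,448.60
Trial balance (start $0, +$724.30 each month, − disbursements):
  Jul: +$724.30 → $724.30
  Aug: +$724.30 → $1,448.60
  Sep: +$724.30 − $5,844.24 → -$3,671.34
  Oct: +$724.30 → -$2,947.04
  Nov: +$724.30 → -$2,222.74
  Dec: +$724.30 → -$1,498.44
  Jan: +$724.30 → -$774.14
  Feb: +$724.30 − $1,187.88 → -$1,237.72
  Mar: +$724.30 → -$513.42
  Apr: +$724.30 → $210.88
  May: +$724.30 → $935.18
  Jun: +$724.30 − $1,659.48 → $0.00
Lowest trial balance = -$3,671.34 (Sep)
Initial deposit = cushion − low point = $1,448.60 − (-$3,671.34) = $5,119.94

$5,119.94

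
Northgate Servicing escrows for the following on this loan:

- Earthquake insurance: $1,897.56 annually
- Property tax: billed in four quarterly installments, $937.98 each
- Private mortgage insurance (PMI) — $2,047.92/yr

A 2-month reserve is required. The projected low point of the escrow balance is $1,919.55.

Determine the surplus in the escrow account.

Earthquake insurance — $1,897.56
Property tax — $937.98 × 4 = $3,751.92
Private mortgage insurance (PMI) — $2,047.92
Total annual escrow = $1,897.56 + $3,751.92 + $2,047.92 = $7,697.40
Monthly escrow = $7,697.40 ÷ 12 = $641.45
Required reserve = 2 × $641.45 = $1,282.90
Surplus = $1,919.55 − $1,282.90 = $636.65

$636.65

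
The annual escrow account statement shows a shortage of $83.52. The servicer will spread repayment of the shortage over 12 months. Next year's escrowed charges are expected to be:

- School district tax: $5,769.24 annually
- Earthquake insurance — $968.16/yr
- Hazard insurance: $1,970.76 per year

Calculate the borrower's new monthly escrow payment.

$732.64

School district tax: $5,769.24 per year
Earthquake insurance: $968.16 per year
Hazard insurance: $1,970.76 per year
Total per year = $5,769.24 + $968.16 + $1,970.76 = $8,708.16
Per month = $8,708.16 / 12 = $725.68
Monthly shortage recovery: $83.52 / 12 = $6.96
Adjusted monthly = $725.68 + $6.96 = $732.64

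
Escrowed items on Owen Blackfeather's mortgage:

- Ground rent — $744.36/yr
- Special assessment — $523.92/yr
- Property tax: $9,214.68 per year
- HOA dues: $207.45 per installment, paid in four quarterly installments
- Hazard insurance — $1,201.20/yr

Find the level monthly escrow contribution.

$1,042.83

Ground rent — $744.36 per year
Special assessment — $523.92 per year
Property tax — $9,214.68 per year
HOA dues — $207.45 × 4 = $829.80 per year
Hazard insurance — $1,201.20 per year
Total per year = $744.36 + $523.92 + $9,214.68 + $829.80 + $1,201.20 = $12,513.96
Per month = $12,513.96 ÷ 12 = $1,042.83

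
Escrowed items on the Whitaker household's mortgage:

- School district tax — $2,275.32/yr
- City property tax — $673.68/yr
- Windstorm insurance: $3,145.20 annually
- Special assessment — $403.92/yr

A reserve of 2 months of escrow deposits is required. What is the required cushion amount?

School district tax: $2,275.32/yr
City property tax: $673.68/yr
Windstorm insurance: $3,145.20/yr
Special assessment: $403.92/yr
Yearly total = $6,498.12
Monthly escrow = $6,498.12 / 12 = $541.51
Required cushion = 2 × $541.51 = $1,083.02

$1,083.02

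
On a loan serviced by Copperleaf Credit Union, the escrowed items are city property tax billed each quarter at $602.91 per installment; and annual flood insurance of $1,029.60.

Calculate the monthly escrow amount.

City property tax = $602.91 × 4 = $2,411.64 per year
Flood insurance = $1,029.60 per year
Annual escrow total = $3,441.24
Base monthly escrow = $3,441.24 / 12 = $286.77

$286.77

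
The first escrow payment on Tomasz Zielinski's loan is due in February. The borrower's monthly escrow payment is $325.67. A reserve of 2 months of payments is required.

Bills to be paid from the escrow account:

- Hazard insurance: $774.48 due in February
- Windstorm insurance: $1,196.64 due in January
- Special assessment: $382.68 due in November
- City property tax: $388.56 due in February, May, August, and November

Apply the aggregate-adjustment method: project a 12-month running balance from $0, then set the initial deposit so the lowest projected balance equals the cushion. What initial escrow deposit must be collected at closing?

Cushion = 2 × $325.67 = $651.34
Trial balance (start $0, +$325.67 each month, − disbursements):
  Feb: +$325.67 − $1,163.04 → -$837.37
  Mar: +$325.67 → -$511.70
  Apr: +$325.67 → -$186.03
  May: +$325.67 − $388.56 → -$248.92
  Jun: +$325.67 → $76.75
  Jul: +$325.67 → $402.42
  Aug: +$325.67 − $388.56 → $339.53
  Sep: +$325.67 → $665.20
  Oct: +$325.67 → $990.87
  Nov: +$325.67 − $771.24 → $545.30
  Dec: +$325.67 → $870.97
  Jan: +$325.67 − $1,196.64 → $0.00
Lowest trial balance = -$837.37 (Feb)
Initial deposit = cushion − low point = $651.34 − (-$837.37) = $1,488.71

$1,488.71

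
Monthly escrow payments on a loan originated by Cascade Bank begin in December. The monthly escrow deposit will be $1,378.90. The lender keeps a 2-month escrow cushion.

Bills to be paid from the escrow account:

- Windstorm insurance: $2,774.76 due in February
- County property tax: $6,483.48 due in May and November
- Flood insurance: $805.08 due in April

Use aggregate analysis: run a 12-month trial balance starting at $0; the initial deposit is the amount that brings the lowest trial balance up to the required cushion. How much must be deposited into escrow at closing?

Cushion = 2 × $1,378.90 = $2,757.80
Trial balance (start $0, +$1,378.90 each month, − disbursements):
  Dec: +$1,378.90 → $1,378.90
  Jan: +$1,378.90 → $2,757.80
  Feb: +$1,378.90 − $2,774.76 → $1,361.94
  Mar: +$1,378.90 → $2,740.84
  Apr: +$1,378.90 − $805.08 → $3,314.66
  May: +$1,378.90 − $6,483.48 → -$1,789.92
  Jun: +$1,378.90 → -$411.02
  Jul: +$1,378.90 → $967.88
  Aug: +$1,378.90 → $2,346.78
  Sep: +$1,378.90 → $3,725.68
  Oct: +$1,378.90 → $5,104.58
  Nov: +$1,378.90 − $6,483.48 → $0.00
Lowest trial balance = -$1,789.92 (May)
Initial deposit = cushion − low point = $2,757.80 − (-$1,789.92) = $4,547.72

$4,547.72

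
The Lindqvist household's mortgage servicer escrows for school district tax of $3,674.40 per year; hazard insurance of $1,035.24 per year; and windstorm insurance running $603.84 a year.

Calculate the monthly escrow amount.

$442.79

School district tax = $3,674.40 per year
Hazard insurance = $1,035.24 per year
Windstorm insurance = $603.84 per year
Total per year = $5,313.48
Monthly = $5,313.48 / 12 = $442.79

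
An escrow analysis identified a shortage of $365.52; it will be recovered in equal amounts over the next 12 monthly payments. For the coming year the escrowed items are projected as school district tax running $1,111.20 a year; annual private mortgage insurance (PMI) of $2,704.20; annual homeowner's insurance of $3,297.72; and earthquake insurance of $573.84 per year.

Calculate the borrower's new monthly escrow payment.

School district tax = $1,111.20 per year
Private mortgage insurance (PMI) = $2,704.20 per year
Homeowner's insurance = $3,297.72 per year
Earthquake insurance = $573.84 per year
Total per year = $1,111.20 + $2,704.20 + $3,297.72 + $573.84 = $7,686.96
Base monthly escrow = $7,686.96 ÷ 12 = $640.58
Monthly shortage recovery: $365.52 ÷ 12 = $30.46
New monthly escrow = $640.58 + $30.46 = $671.04

$671.04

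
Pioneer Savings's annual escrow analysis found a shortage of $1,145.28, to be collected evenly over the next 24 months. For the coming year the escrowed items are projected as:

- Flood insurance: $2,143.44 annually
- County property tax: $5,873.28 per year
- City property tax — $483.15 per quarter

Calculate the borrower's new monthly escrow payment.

$876.83

Flood insurance: $2,143.44 per year
County property tax: $5,873.28 per year
City property tax: $483.15 × 4 = $1,932.60 per year
Total per year = $2,143.44 + $5,873.28 + $1,932.60 = $9,949.32
Base monthly escrow = $9,949.32 / 12 = $829.11
Monthly shortage recovery: $1,145.28 / 24 = $47.72
New monthly escrow = $829.11 + $47.72 = $876.83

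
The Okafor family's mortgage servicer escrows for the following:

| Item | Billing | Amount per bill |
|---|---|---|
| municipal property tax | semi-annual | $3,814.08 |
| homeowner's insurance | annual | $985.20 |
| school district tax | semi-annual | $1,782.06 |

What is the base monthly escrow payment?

Municipal property tax: $3,814.08 × 2 = $7,628.16
Homeowner's insurance: $985.20
School district tax: $1,782.06 × 2 = $3,564.12
Total annual escrow = $7,628.16 + $985.20 + $3,564.12 = $12,177.48
Monthly = $12,177.48 ÷ 12 = $1,014.79

$1,014.79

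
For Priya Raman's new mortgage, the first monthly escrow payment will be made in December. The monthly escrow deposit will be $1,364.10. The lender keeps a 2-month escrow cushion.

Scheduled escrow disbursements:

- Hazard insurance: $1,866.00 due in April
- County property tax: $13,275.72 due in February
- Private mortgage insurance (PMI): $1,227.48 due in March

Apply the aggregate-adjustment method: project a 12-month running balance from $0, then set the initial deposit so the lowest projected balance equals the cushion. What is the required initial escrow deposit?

$12,276.90

Cushion = 2 × $1,364.10 = $2,728.20
Trial balance (start $0, +$1,364.10 each month, − disbursements):
  Dec: +$1,364.10 → $1,364.10
  Jan: +$1,364.10 → $2,728.20
  Feb: +$1,364.10 − $13,275.72 → -$9,183.42
  Mar: +$1,364.10 − $1,227.48 → -$9,046.80
  Apr: +$1,364.10 − $1,866.00 → -$9,548.70
  May: +$1,364.10 → -$8,184.60
  Jun: +$1,364.10 → -$6,820.50
  Jul: +$1,364.10 → -$5,456.40
  Aug: +$1,364.10 → -$4,092.30
  Sep: +$1,364.10 → -$2,728.20
  Oct: +$1,364.10 → -$1,364.10
  Nov: +$1,364.10 → $0.00
Lowest trial balance = -$9,548.70 (Apr)
Initial deposit = cushion − low point = $2,728.20 − (-$9,548.70) = $12,276.90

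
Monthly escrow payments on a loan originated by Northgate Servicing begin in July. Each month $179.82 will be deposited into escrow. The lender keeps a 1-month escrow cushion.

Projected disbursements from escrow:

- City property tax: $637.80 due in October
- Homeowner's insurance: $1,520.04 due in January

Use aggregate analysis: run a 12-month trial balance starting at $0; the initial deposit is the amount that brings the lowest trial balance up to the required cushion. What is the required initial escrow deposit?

$1,078.92

Cushion = 1 × $179.82 = $179.82
Trial balance (start $0, +$179.82 each month, − disbursements):
  Jul: +$179.82 → $179.82
  Aug: +$179.82 → $359.64
  Sep: +$179.82 → $539.46
  Oct: +$179.82 − $637.80 → $81.48
  Nov: +$179.82 → $261.30
  Dec: +$179.82 → $441.12
  Jan: +$179.82 − $1,520.04 → -$899.10
  Feb: +$179.82 → -$719.28
  Mar: +$179.82 → -$539.46
  Apr: +$179.82 → -$359.64
  May: +$179.82 → -$179.82
  Jun: +$179.82 → $0.00
Lowest trial balance = -$899.10 (Jan)
Initial deposit = cushion − low point = $179.82 − (-$899.10) = $1,078.92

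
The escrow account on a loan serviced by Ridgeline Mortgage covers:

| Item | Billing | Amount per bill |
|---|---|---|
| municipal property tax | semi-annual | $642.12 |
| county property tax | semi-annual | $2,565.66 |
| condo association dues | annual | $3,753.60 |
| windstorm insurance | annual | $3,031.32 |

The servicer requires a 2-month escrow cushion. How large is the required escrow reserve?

$2,200.08

Municipal property tax = $642.12 × 2 = $1,284.24/yr
County property tax = $2,565.66 × 2 = $5,131.32/yr
Condo association dues = $3,753.60/yr
Windstorm insurance = $3,031.32/yr
Yearly total = $13,200.48
Base monthly escrow = $13,200.48 / 12 = $1,100.04
Required cushion = 2 × $1,100.04 = $2,200.08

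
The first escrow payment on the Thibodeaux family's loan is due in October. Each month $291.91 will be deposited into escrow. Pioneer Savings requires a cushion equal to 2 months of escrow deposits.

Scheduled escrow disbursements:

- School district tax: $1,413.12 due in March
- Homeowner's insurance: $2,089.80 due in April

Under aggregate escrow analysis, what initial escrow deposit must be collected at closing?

Cushion = 2 × $291.91 = $583.82
Trial balance (start $0, +$291.91 each month, − disbursements):
  Oct: +$291.91 → $291.91
  Nov: +$291.91 → $583.82
  Dec: +$291.91 → $875.73
  Jan: +$291.91 → $1,167.64
  Feb: +$291.91 → $1,459.55
  Mar: +$291.91 − $1,413.12 → $338.34
  Apr: +$291.91 − $2,089.80 → -$1,459.55
  May: +$291.91 → -$1,167.64
  Jun: +$291.91 → -$875.73
  Jul: +$291.91 → -$583.82
  Aug: +$291.91 → -$291.91
  Sep: +$291.91 → $0.00
Lowest trial balance = -$1,459.55 (Apr)
Initial deposit = cushion − low point = $583.82 − (-$1,459.55) = $2,043.37

$2,043.37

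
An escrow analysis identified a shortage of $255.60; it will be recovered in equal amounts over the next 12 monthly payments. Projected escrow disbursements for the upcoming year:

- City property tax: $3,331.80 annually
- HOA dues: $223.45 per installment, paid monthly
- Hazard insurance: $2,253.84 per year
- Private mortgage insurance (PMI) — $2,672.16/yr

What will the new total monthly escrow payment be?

City property tax — $3,331.80/yr
HOA dues — $223.45 × 12 = $2,681.40/yr
Hazard insurance — $2,253.84/yr
Private mortgage insurance (PMI) — $2,672.16/yr
Total per year = $3,331.80 + $2,681.40 + $2,253.84 + $2,672.16 = $10,939.20
Per month = $10,939.20 ÷ 12 = $911.60
Monthly shortage recovery: $255.60 ÷ 12 = $21.30
New monthly escrow = $911.60 + $21.30 = $932.90

$932.90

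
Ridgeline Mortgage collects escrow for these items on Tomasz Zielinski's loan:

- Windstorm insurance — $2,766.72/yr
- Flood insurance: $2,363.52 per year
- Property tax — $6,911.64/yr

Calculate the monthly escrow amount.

$1,003.49

Windstorm insurance — $2,766.72
Flood insurance — $2,363.52
Property tax — $6,911.64
Annual escrow total = $12,041.88
Per month = $12,041.88 ÷ 12 = $1,003.49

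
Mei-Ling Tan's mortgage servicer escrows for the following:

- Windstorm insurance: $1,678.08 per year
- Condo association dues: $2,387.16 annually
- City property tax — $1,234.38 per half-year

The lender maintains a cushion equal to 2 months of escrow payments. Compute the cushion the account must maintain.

$1,089.00

Windstorm insurance — $1,678.08/yr
Condo association dues — $2,387.16/yr
City property tax — $1,234.38 × 2 = $2,468.76/yr
Total per year = $1,678.08 + $2,387.16 + $2,468.76 = $6,534.00
Per month = $6,534.00 / 12 = $544.50
Required cushion = 2 × $544.50 = $1,089.00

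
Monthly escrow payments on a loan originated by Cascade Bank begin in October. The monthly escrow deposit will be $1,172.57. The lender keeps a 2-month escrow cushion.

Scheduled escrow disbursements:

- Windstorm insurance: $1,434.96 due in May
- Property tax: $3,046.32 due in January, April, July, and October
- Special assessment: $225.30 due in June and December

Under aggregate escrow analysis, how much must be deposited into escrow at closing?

Cushion = 2 × $1,172.57 = $2,345.14
Trial balance (start $0, +$1,172.57 each month, − disbursements):
  Oct: +$1,172.57 − $3,046.32 → -$1,873.75
  Nov: +$1,172.57 → -$701.18
  Dec: +$1,172.57 − $225.30 → $246.09
  Jan: +$1,172.57 − $3,046.32 → -$1,627.66
  Feb: +$1,172.57 → -$455.09
  Mar: +$1,172.57 → $717.48
  Apr: +$1,172.57 − $3,046.32 → -$1,156.27
  May: +$1,172.57 − $1,434.96 → -$1,418.66
  Jun: +$1,172.57 − $225.30 → -$471.39
  Jul: +$1,172.57 − $3,046.32 → -$2,345.14
  Aug: +$1,172.57 → -$1,172.57
  Sep: +$1,172.57 → $0.00
Lowest trial balance = -$2,345.14 (Jul)
Initial deposit = cushion − low point = $2,345.14 − (-$2,345.14) = $4,690.28

$4,690.28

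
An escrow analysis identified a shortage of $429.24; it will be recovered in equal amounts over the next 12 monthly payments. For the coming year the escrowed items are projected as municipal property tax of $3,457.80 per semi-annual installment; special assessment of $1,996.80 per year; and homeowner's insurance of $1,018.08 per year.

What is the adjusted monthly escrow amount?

Municipal property tax = $3,457.80 × 2 = $6,915.60/yr
Special assessment = $1,996.80/yr
Homeowner's insurance = $1,018.08/yr
Yearly total = $6,915.60 + $1,996.80 + $1,018.08 = $9,930.48
Per month = $9,930.48 ÷ 12 = $827.54
Monthly shortage recovery: $429.24 ÷ 12 = $35.77
New monthly escrow = $827.54 + $35.77 = $863.31

$863.31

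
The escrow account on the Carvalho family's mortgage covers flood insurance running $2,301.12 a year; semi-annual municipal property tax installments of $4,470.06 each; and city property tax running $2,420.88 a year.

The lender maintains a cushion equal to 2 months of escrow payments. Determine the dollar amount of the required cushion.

Flood insurance — $2,301.12 annually
Municipal property tax — $4,470.06 × 2 = $8,940.12 annually
City property tax — $2,420.88 annually
Total per year = $13,662.12
Monthly = $13,662.12 ÷ 12 = $1,138.51
Cushion = 2 × $1,138.51 = $2,277.02

$2,277.02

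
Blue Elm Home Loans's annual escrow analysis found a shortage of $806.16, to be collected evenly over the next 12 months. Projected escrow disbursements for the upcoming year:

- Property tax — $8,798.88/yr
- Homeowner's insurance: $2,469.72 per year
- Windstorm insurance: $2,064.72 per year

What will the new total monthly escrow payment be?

$1,178.29

Property tax: $8,798.88
Homeowner's insurance: $2,469.72
Windstorm insurance: $2,064.72
Annual escrow total = $8,798.88 + $2,469.72 + $2,064.72 = $13,333.32
Monthly escrow = $13,333.32 / 12 = $1,111.11
Shortage spread = $806.16 ÷ 12 = $67.18/mo
New monthly escrow = $1,111.11 + $67.18 = $1,178.29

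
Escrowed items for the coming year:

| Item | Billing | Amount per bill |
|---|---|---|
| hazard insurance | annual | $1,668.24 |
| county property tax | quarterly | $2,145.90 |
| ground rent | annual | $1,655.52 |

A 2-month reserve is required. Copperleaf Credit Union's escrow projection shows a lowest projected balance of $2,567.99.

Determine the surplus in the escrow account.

$583.43

Hazard insurance — $1,668.24 annually
County property tax — $2,145.90 × 4 = $8,583.60 annually
Ground rent — $1,655.52 annually
Annual escrow total = $1,668.24 + $8,583.60 + $1,655.52 = $11,907.36
Per month = $11,907.36 / 12 = $992.28
Cushion = 2 × $992.28 = $1,984.56
Surplus = $2,567.99 − $1,984.56 = $583.43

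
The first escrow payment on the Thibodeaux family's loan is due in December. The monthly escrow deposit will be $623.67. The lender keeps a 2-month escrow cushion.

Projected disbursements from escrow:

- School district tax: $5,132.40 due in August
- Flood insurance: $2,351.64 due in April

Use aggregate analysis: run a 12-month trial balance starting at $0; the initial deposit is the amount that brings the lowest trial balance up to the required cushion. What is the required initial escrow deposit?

$3,118.35

Cushion = 2 × $623.67 = $1,247.34
Trial balance (start $0, +$623.67 each month, − disbursements):
  Dec: +$623.67 → $623.67
  Jan: +$623.67 → $1,247.34
  Feb: +$623.67 → $1,871.01
  Mar: +$623.67 → $2,494.68
  Apr: +$623.67 − $2,351.64 → $766.71
  May: +$623.67 → $1,390.38
  Jun: +$623.67 → $2,014.05
  Jul: +$623.67 → $2,637.72
  Aug: +$623.67 − $5,132.40 → -$1,871.01
  Sep: +$623.67 → -$1,247.34
  Oct: +$623.67 → -$623.67
  Nov: +$623.67 → $0.00
Lowest trial balance = -$1,871.01 (Aug)
Initial deposit = cushion − low point = $1,247.34 − (-$1,871.01) = $3,118.35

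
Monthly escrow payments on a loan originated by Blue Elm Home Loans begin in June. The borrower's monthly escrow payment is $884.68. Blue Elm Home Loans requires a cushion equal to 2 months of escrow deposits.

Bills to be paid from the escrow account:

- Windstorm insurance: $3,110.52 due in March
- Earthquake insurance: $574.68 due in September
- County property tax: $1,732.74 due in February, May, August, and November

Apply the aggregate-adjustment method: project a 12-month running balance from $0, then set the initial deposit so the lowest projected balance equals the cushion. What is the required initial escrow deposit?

Cushion = 2 × $884.68 = $1,769.36
Trial balance (start $0, +$884.68 each month, − disbursements):
  Jun: +$884.68 → $884.68
  Jul: +$884.68 → $1,769.36
  Aug: +$884.68 − $1,732.74 → $921.30
  Sep: +$884.68 − $574.68 → $1,231.30
  Oct: +$884.68 → $2,115.98
  Nov: +$884.68 − $1,732.74 → $1,267.92
  Dec: +$884.68 → $2,152.60
  Jan: +$884.68 → $3,037.28
  Feb: +$884.68 − $1,732.74 → $2,189.22
  Mar: +$884.68 − $3,110.52 → -$36.62
  Apr: +$884.68 → $848.06
  May: +$884.68 − $1,732.74 → $0.00
Lowest trial balance = -$36.62 (Mar)
Initial deposit = cushion − low point = $1,769.36 − (-$36.62) = $1,805.98

$1,805.98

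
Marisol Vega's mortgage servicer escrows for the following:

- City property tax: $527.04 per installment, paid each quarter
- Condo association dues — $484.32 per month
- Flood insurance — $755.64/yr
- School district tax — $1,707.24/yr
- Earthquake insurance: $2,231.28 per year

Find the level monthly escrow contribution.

City property tax — $527.04 × 4 = $2,108.16 per year
Condo association dues — $484.32 × 12 = $5,811.84 per year
Flood insurance — $755.64 per year
School district tax — $1,707.24 per year
Earthquake insurance — $2,231.28 per year
Combined annual = $2,108.16 + $5,811.84 + $755.64 + $1,707.24 + $2,231.28 = $12,614.16
Base monthly escrow = $12,614.16 ÷ 12 = $1,051.18

$1,051.18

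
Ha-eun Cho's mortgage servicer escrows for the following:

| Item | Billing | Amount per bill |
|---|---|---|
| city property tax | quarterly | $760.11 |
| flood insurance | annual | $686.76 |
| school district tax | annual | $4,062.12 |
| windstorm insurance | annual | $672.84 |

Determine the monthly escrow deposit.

$705.18

City property tax = $760.11 × 4 = $3,040.44
Flood insurance = $686.76
School district tax = $4,062.12
Windstorm insurance = $672.84
Annual escrow total = $3,040.44 + $686.76 + $4,062.12 + $672.84 = $8,462.16
Monthly escrow = $8,462.16 ÷ 12 = $705.18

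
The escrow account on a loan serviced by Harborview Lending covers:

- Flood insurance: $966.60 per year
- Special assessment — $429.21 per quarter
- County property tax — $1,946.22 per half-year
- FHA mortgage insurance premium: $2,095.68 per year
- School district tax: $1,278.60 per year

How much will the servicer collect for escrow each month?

Flood insurance = $966.60 annually
Special assessment = $429.21 × 4 = $1,716.84 annually
County property tax = $1,946.22 × 2 = $3,892.44 annually
FHA mortgage insurance premium = $2,095.68 annually
School district tax = $1,278.60 annually
Total annual escrow = $966.60 + $1,716.84 + $3,892.44 + $2,095.68 + $1,278.60 = $9,950.16
Monthly escrow = $9,950.16 ÷ 12 = $829.18

$829.18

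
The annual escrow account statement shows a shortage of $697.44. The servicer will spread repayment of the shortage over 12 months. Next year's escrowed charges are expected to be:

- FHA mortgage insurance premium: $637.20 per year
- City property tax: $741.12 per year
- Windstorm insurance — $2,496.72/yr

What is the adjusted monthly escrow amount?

$381.04

FHA mortgage insurance premium = $637.20
City property tax = $741.12
Windstorm insurance = $2,496.72
Total per year = $637.20 + $741.12 + $2,496.72 = $3,875.04
Base monthly escrow = $3,875.04 ÷ 12 = $322.92
Monthly shortage recovery: $697.44 / 12 = $58.12
New monthly escrow = $322.92 + $58.12 = $381.04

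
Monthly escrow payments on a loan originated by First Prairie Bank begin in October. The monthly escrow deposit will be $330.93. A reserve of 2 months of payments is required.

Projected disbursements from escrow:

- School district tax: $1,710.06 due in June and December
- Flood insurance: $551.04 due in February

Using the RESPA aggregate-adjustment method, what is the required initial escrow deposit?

Cushion = 2 × $330.93 = $661.86
Trial balance (start $0, +$330.93 each month, − disbursements):
  Oct: +$330.93 → $330.93
  Nov: +$330.93 → $661.86
  Dec: +$330.93 − $1,710.06 → -$717.27
  Jan: +$330.93 → -$386.34
  Feb: +$330.93 − $551.04 → -$606.45
  Mar: +$330.93 → -$275.52
  Apr: +$330.93 → $55.41
  May: +$330.93 → $386.34
  Jun: +$330.93 − $1,710.06 → -$992.79
  Jul: +$330.93 → -$661.86
  Aug: +$330.93 → -$330.93
  Sep: +$330.93 → $0.00
Lowest trial balance = -$992.79 (Jun)
Initial deposit = cushion − low point = $661.86 − (-$992.79) = $1,654.65

$1,654.65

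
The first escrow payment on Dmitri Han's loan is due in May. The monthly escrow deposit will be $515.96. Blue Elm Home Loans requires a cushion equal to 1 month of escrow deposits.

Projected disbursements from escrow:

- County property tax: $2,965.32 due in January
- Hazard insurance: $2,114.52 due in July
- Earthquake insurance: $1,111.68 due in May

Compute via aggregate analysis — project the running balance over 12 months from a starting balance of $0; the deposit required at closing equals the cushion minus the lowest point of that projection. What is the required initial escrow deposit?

Cushion = 1 × $515.96 = $515.96
Trial balance (start $0, +$515.96 each month, − disbursements):
  May: +$515.96 − $1,111.68 → -$595.72
  Jun: +$515.96 → -$79.76
  Jul: +$515.96 − $2,114.52 → -$1,678.32
  Aug: +$515.96 → -$1,162.36
  Sep: +$515.96 → -$646.40
  Oct: +$515.96 → -$130.44
  Nov: +$515.96 → $385.52
  Dec: +$515.96 → $901.48
  Jan: +$515.96 − $2,965.32 → -$1,547.88
  Feb: +$515.96 → -$1,031.92
  Mar: +$515.96 → -$515.96
  Apr: +$515.96 → $0.00
Lowest trial balance = -$1,678.32 (Jul)
Initial deposit = cushion − low point = $515.96 − (-$1,678.32) = $2,194.28

$2,194.28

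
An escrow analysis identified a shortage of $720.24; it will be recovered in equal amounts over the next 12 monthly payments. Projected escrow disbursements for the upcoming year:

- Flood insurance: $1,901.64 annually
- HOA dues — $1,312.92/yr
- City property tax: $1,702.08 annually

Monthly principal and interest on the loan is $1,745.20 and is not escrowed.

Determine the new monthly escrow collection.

Flood insurance: $1,901.64/yr
HOA dues: $1,312.92/yr
City property tax: $1,702.08/yr
Total per year = $1,901.64 + $1,312.92 + $1,702.08 = $4,916.64
Per month = $4,916.64 / 12 = $409.72
Shortage per month = $720.24 ÷ 12 = $60.02
New monthly escrow = $409.72 + $60.02 = $469.74

$469.74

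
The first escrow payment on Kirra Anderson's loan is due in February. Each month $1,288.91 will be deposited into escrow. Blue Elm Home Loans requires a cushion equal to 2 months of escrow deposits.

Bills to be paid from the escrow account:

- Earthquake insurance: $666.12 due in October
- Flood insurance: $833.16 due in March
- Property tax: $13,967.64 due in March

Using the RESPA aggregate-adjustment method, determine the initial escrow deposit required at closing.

Cushion = 2 × $1,288.91 = $2,577.82
Trial balance (start $0, +$1,288.91 each month, − disbursements):
  Feb: +$1,288.91 → $1,288.91
  Mar: +$1,288.91 − $14,800.80 → -$12,222.98
  Apr: +$1,288.91 → -$10,934.07
  May: +$1,288.91 → -$9,645.16
  Jun: +$1,288.91 → -$8,356.25
  Jul: +$1,288.91 → -$7,067.34
  Aug: +$1,288.91 → -$5,778.43
  Sep: +$1,288.91 → -$4,489.52
  Oct: +$1,288.91 − $666.12 → -$3,866.73
  Nov: +$1,288.91 → -$2,577.82
  Dec: +$1,288.91 → -$1,288.91
  Jan: +$1,288.91 → $0.00
Lowest trial balance = -$12,222.98 (Mar)
Initial deposit = cushion − low point = $2,577.82 − (-$12,222.98) = $14,800.80

$14,800.80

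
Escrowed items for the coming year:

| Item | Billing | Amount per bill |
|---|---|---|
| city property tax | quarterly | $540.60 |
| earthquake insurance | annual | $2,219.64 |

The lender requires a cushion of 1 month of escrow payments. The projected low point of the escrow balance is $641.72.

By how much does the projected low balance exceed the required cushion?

City property tax = $540.60 × 4 = $2,162.40 annually
Earthquake insurance = $2,219.64 annually
Total annual escrow = $2,162.40 + $2,219.64 = $4,382.04
Per month = $4,382.04 ÷ 12 = $365.17
Required cushion = 1 × $365.17 = $365.17
Excess over cushion: $641.72 − $365.17 = $276.55

$276.55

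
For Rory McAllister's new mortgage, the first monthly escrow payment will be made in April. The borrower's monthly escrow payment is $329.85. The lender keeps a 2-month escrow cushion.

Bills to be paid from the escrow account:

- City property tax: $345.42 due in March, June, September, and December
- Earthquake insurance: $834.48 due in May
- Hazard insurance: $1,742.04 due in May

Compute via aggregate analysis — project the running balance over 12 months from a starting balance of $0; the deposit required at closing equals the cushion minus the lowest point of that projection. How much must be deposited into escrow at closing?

$2,592.09

Cushion = 2 × $329.85 = $659.70
Trial balance (start $0, +$329.85 each month, − disbursements):
  Apr: +$329.85 → $329.85
  May: +$329.85 − $2,576.52 → -$1,916.82
  Jun: +$329.85 − $345.42 → -$1,932.39
  Jul: +$329.85 → -$1,602.54
  Aug: +$329.85 → -$1,272.69
  Sep: +$329.85 − $345.42 → -$1,288.26
  Oct: +$329.85 → -$958.41
  Nov: +$329.85 → -$628.56
  Dec: +$329.85 − $345.42 → -$644.13
  Jan: +$329.85 → -$314.28
  Feb: +$329.85 → $15.57
  Mar: +$329.85 − $345.42 → $0.00
Lowest trial balance = -$1,932.39 (Jun)
Initial deposit = cushion − low point = $659.70 − (-$1,932.39) = $2,592.09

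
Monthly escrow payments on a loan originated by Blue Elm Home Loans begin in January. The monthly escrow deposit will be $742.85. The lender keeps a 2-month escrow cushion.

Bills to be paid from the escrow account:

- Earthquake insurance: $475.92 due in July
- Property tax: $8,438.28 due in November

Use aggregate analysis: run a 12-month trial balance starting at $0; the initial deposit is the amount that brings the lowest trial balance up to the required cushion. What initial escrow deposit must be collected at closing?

Cushion = 2 × $742.85 = $1,485.70
Trial balance (start $0, +$742.85 each month, − disbursements):
  Jan: +$742.85 → $742.85
  Feb: +$742.85 → $1,485.70
  Mar: +$742.85 → $2,228.55
  Apr: +$742.85 → $2,971.40
  May: +$742.85 → $3,714.25
  Jun: +$742.85 → $4,457.10
  Jul: +$742.85 − $475.92 → $4,724.03
  Aug: +$742.85 → $5,466.88
  Sep: +$742.85 → $6,209.73
  Oct: +$742.85 → $6,952.58
  Nov: +$742.85 − $8,438.28 → -$742.85
  Dec: +$742.85 → $0.00
Lowest trial balance = -$742.85 (Nov)
Initial deposit = cushion − low point = $1,485.70 − (-$742.85) = $2,228.55

$2,228.55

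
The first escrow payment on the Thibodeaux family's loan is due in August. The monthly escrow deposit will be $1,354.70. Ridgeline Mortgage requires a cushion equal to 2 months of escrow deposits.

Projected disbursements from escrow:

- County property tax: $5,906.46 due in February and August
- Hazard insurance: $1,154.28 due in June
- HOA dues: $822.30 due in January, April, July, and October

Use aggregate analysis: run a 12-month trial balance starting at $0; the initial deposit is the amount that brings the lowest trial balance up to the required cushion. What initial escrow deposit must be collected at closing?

$7,261.16

Cushion = 2 × $1,354.70 = $2,709.40
Trial balance (start $0, +$1,354.70 each month, − disbursements):
  Aug: +$1,354.70 − $5,906.46 → -$4,551.76
  Sep: +$1,354.70 → -$3,197.06
  Oct: +$1,354.70 − $822.30 → -$2,664.66
  Nov: +$1,354.70 → -$1,309.96
  Dec: +$1,354.70 → $44.74
  Jan: +$1,354.70 − $822.30 → $577.14
  Feb: +$1,354.70 − $5,906.46 → -$3,974.62
  Mar: +$1,354.70 → -$2,619.92
  Apr: +$1,354.70 − $822.30 → -$2,087.52
  May: +$1,354.70 → -$732.82
  Jun: +$1,354.70 − $1,154.28 → -$532.40
  Jul: +$1,354.70 − $822.30 → $0.00
Lowest trial balance = -$4,551.76 (Aug)
Initial deposit = cushion − low point = $2,709.40 − (-$4,551.76) = $7,261.16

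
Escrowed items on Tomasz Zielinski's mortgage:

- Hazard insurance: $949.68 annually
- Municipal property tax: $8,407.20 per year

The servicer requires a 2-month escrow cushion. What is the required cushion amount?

$1,559.48

Hazard insurance — $949.68
Municipal property tax — $8,407.20
Combined annual = $9,356.88
Per month = $9,356.88 ÷ 12 = $779.74
Reserve = 2 × $779.74 = $1,559.48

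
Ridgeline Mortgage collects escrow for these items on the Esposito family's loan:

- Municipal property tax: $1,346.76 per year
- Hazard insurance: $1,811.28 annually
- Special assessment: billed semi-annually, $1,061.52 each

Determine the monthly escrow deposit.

$440.09

Municipal property tax — $1,346.76 annually
Hazard insurance — $1,811.28 annually
Special assessment — $1,061.52 × 2 = $2,123.04 annually
Total annual escrow = $1,346.76 + $1,811.28 + $2,123.04 = $5,281.08
Monthly = $5,281.08 ÷ 12 = $440.09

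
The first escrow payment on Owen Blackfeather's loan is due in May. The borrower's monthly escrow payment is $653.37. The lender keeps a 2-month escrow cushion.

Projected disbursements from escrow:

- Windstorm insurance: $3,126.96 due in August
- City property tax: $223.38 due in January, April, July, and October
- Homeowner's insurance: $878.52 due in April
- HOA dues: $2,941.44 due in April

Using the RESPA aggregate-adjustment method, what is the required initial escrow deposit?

$2,043.60

Cushion = 2 × $653.37 = $1,306.74
Trial balance (start $0, +$653.37 each month, − disbursements):
  May: +$653.37 → $653.37
  Jun: +$653.37 → $1,306.74
  Jul: +$653.37 − $223.38 → $1,736.73
  Aug: +$653.37 − $3,126.96 → -$736.86
  Sep: +$653.37 → -$83.49
  Oct: +$653.37 − $223.38 → $346.50
  Nov: +$653.37 → $999.87
  Dec: +$653.37 → $1,653.24
  Jan: +$653.37 − $223.38 → $2,083.23
  Feb: +$653.37 → $2,736.60
  Mar: +$653.37 → $3,389.97
  Apr: +$653.37 − $4,043.34 → $0.00
Lowest trial balance = -$736.86 (Aug)
Initial deposit = cushion − low point = $1,306.74 − (-$736.86) = $2,043.60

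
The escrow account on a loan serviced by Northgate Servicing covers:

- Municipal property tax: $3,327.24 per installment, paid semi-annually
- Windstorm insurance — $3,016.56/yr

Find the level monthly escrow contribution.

Municipal property tax — $3,327.24 × 2 = $6,654.48 annually
Windstorm insurance — $3,016.56 annually
Combined annual = $9,671.04
Per month = $9,671.04 / 12 = $805.92

$805.92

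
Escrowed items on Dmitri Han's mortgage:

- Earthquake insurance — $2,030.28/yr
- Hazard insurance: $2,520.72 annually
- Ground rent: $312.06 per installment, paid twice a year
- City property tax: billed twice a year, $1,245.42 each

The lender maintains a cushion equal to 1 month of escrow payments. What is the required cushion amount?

Earthquake insurance: $2,030.28 per year
Hazard insurance: $2,520.72 per year
Ground rent: $312.06 × 2 = $624.12 per year
City property tax: $1,245.42 × 2 = $2,490.84 per year
Total per year = $2,030.28 + $2,520.72 + $624.12 + $2,490.84 = $7,665.96
Monthly = $7,665.96 ÷ 12 = $638.83
Required cushion = 1 × $638.83 = $638.83

$638.83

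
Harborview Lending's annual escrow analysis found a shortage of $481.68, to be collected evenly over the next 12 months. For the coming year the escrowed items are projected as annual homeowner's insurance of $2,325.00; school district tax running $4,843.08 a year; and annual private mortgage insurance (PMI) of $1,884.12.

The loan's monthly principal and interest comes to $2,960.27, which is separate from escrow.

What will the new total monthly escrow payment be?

Homeowner's insurance — $2,325.00
School district tax — $4,843.08
Private mortgage insurance (PMI) — $1,884.12
Yearly total = $9,052.20
Per month = $9,052.20 / 12 = $754.35
Shortage per month = $481.68 / 12 = $40.14
New monthly escrow = $754.35 + $40.14 = $794.49

$794.49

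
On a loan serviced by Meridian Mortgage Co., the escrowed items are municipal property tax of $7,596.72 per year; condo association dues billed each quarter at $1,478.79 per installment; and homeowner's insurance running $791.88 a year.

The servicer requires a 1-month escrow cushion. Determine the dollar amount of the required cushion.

$1,191.98

Municipal property tax = $7,596.72 annually
Condo association dues = $1,478.79 × 4 = $5,915.16 annually
Homeowner's insurance = $791.88 annually
Total per year = $14,303.76
Per month = $14,303.76 / 12 = $1,191.98
Reserve = 1 × $1,191.98 = $1,191.98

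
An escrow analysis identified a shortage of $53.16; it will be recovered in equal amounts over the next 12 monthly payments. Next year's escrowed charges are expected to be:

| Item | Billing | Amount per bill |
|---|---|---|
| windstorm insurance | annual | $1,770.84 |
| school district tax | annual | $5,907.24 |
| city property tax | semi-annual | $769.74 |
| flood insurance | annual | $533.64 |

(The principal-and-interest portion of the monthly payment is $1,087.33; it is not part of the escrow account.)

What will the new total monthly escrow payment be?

$817.03

Windstorm insurance — $1,770.84
School district tax — $5,907.24
City property tax — $769.74 × 2 = $1,539.48
Flood insurance — $533.64
Total annual escrow = $9,751.20
Base monthly escrow = $9,751.20 / 12 = $812.60
Shortage spread = $53.16 / 12 = $4.43/mo
New monthly escrow = $812.60 + $4.43 = $817.03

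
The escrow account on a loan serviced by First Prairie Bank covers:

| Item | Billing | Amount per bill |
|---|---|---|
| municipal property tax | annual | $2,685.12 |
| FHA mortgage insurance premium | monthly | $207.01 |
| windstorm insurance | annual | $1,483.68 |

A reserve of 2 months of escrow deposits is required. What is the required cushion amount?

$1,108.82

Municipal property tax: $2,685.12/yr
FHA mortgage insurance premium: $207.01 × 12 = $2,484.12/yr
Windstorm insurance: $1,483.68/yr
Combined annual = $2,685.12 + $2,484.12 + $1,483.68 = $6,652.92
Per month = $6,652.92 / 12 = $554.41
Required cushion = 2 × $554.41 = $1,108.82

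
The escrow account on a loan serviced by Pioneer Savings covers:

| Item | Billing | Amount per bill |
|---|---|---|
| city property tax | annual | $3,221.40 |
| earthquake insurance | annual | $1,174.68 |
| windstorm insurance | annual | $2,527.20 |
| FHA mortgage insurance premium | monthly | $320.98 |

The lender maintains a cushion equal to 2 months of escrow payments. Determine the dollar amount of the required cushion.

City property tax — $3,221.40
Earthquake insurance — $1,174.68
Windstorm insurance — $2,527.20
FHA mortgage insurance premium — $320.98 × 12 = $3,851.76
Combined annual = $10,775.04
Monthly escrow = $10,775.04 / 12 = $897.92
Reserve = 2 × $897.92 = $1,795.84

$1,795.84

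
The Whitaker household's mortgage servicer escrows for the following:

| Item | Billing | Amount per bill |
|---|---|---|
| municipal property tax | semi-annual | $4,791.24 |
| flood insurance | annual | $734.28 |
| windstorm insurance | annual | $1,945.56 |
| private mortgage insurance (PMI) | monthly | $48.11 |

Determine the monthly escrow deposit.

$1,069.97

Municipal property tax — $4,791.24 × 2 = $9,582.48/yr
Flood insurance — $734.28/yr
Windstorm insurance — $1,945.56/yr
Private mortgage insurance (PMI) — $48.11 × 12 = $577.32/yr
Annual escrow total = $9,582.48 + $734.28 + $1,945.56 + $577.32 = $12,839.64
Base monthly escrow = $12,839.64 ÷ 12 = $1,069.97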